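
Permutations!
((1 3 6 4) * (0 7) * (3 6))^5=(0 7)(1 4 6)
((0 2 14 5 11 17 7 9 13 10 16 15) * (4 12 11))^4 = ((0 2 14 5 4 12 11 17 7 9 13 10 16 15))^4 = (0 4 7 16 14 11 13)(2 12 9 15 5 17 10)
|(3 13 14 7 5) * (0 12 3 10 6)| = 9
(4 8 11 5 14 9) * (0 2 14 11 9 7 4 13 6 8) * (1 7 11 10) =(0 2 14 11 5 10 1 7 4)(6 8 9 13) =[2, 7, 14, 3, 0, 10, 8, 4, 9, 13, 1, 5, 12, 6, 11]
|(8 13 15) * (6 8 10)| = 5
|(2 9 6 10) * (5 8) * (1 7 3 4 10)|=|(1 7 3 4 10 2 9 6)(5 8)|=8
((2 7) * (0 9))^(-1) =((0 9)(2 7))^(-1) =(0 9)(2 7)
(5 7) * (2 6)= [0, 1, 6, 3, 4, 7, 2, 5]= (2 6)(5 7)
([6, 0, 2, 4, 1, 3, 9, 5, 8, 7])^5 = [3, 5, 2, 9, 7, 6, 4, 0, 8, 1]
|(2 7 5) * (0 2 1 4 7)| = 4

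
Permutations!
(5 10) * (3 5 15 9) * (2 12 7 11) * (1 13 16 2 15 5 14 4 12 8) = (1 13 16 2 8)(3 14 4 12 7 11 15 9)(5 10) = [0, 13, 8, 14, 12, 10, 6, 11, 1, 3, 5, 15, 7, 16, 4, 9, 2]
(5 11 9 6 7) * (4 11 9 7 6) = (4 11 7 5 9) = [0, 1, 2, 3, 11, 9, 6, 5, 8, 4, 10, 7]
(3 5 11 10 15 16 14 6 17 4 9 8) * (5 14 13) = (3 14 6 17 4 9 8)(5 11 10 15 16 13) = [0, 1, 2, 14, 9, 11, 17, 7, 3, 8, 15, 10, 12, 5, 6, 16, 13, 4]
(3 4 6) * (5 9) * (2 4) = (2 4 6 3)(5 9) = [0, 1, 4, 2, 6, 9, 3, 7, 8, 5]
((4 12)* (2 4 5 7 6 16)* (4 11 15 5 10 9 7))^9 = ((2 11 15 5 4 12 10 9 7 6 16))^9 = (2 6 9 12 5 11 16 7 10 4 15)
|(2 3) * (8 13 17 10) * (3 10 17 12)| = 6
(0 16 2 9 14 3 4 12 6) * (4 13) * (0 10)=(0 16 2 9 14 3 13 4 12 6 10)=[16, 1, 9, 13, 12, 5, 10, 7, 8, 14, 0, 11, 6, 4, 3, 15, 2]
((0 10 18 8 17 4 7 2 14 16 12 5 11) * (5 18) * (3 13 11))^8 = ((0 10 5 3 13 11)(2 14 16 12 18 8 17 4 7))^8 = (0 5 13)(2 7 4 17 8 18 12 16 14)(3 11 10)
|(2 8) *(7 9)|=2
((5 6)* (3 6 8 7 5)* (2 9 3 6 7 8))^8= (2 7 9 5 3)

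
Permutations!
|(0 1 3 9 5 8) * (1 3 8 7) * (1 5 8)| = 4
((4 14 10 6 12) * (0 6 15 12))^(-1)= ((0 6)(4 14 10 15 12))^(-1)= (0 6)(4 12 15 10 14)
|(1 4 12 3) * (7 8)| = |(1 4 12 3)(7 8)| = 4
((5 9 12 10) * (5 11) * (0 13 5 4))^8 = (13)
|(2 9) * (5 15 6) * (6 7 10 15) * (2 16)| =|(2 9 16)(5 6)(7 10 15)| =6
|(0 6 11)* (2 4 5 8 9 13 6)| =9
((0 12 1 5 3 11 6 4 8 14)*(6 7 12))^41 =(0 6 4 8 14)(1 12 7 11 3 5)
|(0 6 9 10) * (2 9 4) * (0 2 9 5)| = 7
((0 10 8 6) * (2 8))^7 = ((0 10 2 8 6))^7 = (0 2 6 10 8)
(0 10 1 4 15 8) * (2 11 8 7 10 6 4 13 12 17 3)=(0 6 4 15 7 10 1 13 12 17 3 2 11 8)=[6, 13, 11, 2, 15, 5, 4, 10, 0, 9, 1, 8, 17, 12, 14, 7, 16, 3]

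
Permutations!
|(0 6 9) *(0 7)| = 4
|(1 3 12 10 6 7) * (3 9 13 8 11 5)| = |(1 9 13 8 11 5 3 12 10 6 7)| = 11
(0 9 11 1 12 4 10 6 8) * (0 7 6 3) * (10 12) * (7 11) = (0 9 7 6 8 11 1 10 3)(4 12) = [9, 10, 2, 0, 12, 5, 8, 6, 11, 7, 3, 1, 4]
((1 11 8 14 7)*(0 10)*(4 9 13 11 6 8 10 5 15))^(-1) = (0 10 11 13 9 4 15 5)(1 7 14 8 6)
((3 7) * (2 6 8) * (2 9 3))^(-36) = ((2 6 8 9 3 7))^(-36) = (9)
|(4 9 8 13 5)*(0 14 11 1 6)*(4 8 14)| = 21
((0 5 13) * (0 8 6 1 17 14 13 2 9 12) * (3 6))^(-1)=(0 12 9 2 5)(1 6 3 8 13 14 17)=((0 5 2 9 12)(1 17 14 13 8 3 6))^(-1)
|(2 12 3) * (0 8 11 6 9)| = 15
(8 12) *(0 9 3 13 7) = (0 9 3 13 7)(8 12) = [9, 1, 2, 13, 4, 5, 6, 0, 12, 3, 10, 11, 8, 7]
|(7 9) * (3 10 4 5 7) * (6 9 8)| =|(3 10 4 5 7 8 6 9)| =8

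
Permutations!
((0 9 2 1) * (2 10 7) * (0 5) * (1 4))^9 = (0 9 10 7 2 4 1 5)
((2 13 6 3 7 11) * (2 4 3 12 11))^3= ((2 13 6 12 11 4 3 7))^3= (2 12 3 13 11 7 6 4)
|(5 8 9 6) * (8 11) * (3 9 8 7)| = |(3 9 6 5 11 7)| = 6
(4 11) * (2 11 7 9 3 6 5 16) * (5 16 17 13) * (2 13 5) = (2 11 4 7 9 3 6 16 13)(5 17) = [0, 1, 11, 6, 7, 17, 16, 9, 8, 3, 10, 4, 12, 2, 14, 15, 13, 5]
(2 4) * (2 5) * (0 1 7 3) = [1, 7, 4, 0, 5, 2, 6, 3] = (0 1 7 3)(2 4 5)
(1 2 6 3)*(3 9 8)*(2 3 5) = [0, 3, 6, 1, 4, 2, 9, 7, 5, 8] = (1 3)(2 6 9 8 5)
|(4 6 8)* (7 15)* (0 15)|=|(0 15 7)(4 6 8)|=3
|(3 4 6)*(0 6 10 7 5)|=7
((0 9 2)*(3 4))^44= (0 2 9)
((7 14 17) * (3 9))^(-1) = (3 9)(7 17 14) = ((3 9)(7 14 17))^(-1)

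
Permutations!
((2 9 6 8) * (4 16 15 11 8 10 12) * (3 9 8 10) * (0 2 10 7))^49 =((0 2 8 10 12 4 16 15 11 7)(3 9 6))^49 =(0 7 11 15 16 4 12 10 8 2)(3 9 6)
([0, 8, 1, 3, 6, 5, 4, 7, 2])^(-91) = [0, 2, 8, 3, 6, 5, 4, 7, 1]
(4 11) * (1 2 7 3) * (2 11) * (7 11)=(1 7 3)(2 11 4)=[0, 7, 11, 1, 2, 5, 6, 3, 8, 9, 10, 4]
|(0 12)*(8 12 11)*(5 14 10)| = |(0 11 8 12)(5 14 10)| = 12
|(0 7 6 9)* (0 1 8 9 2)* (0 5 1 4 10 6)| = 8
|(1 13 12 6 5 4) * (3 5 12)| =|(1 13 3 5 4)(6 12)| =10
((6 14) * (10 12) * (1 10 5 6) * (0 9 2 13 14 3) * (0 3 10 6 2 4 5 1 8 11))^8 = ((0 9 4 5 2 13 14 8 11)(1 6 10 12))^8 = (0 11 8 14 13 2 5 4 9)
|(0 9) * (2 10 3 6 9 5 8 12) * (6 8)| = 20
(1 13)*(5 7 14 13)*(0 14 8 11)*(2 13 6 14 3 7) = (0 3 7 8 11)(1 5 2 13)(6 14) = [3, 5, 13, 7, 4, 2, 14, 8, 11, 9, 10, 0, 12, 1, 6]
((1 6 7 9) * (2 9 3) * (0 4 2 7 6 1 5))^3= (0 9 4 5 2)(3 7)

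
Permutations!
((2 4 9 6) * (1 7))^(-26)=(2 9)(4 6)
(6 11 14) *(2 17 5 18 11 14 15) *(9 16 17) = (2 9 16 17 5 18 11 15)(6 14) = [0, 1, 9, 3, 4, 18, 14, 7, 8, 16, 10, 15, 12, 13, 6, 2, 17, 5, 11]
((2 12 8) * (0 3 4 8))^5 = (0 12 2 8 4 3)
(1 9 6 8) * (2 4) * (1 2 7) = [0, 9, 4, 3, 7, 5, 8, 1, 2, 6] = (1 9 6 8 2 4 7)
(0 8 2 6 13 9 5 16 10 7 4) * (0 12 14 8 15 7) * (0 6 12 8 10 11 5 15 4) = (0 4 8 2 12 14 10 6 13 9 15 7)(5 16 11) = [4, 1, 12, 3, 8, 16, 13, 0, 2, 15, 6, 5, 14, 9, 10, 7, 11]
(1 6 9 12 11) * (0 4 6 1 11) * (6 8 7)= [4, 1, 2, 3, 8, 5, 9, 6, 7, 12, 10, 11, 0]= (0 4 8 7 6 9 12)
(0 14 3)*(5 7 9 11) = (0 14 3)(5 7 9 11) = [14, 1, 2, 0, 4, 7, 6, 9, 8, 11, 10, 5, 12, 13, 3]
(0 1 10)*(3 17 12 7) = (0 1 10)(3 17 12 7) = [1, 10, 2, 17, 4, 5, 6, 3, 8, 9, 0, 11, 7, 13, 14, 15, 16, 12]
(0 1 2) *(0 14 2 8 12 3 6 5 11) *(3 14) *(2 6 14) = (0 1 8 12 2 3 14 6 5 11) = [1, 8, 3, 14, 4, 11, 5, 7, 12, 9, 10, 0, 2, 13, 6]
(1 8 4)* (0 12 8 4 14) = [12, 4, 2, 3, 1, 5, 6, 7, 14, 9, 10, 11, 8, 13, 0] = (0 12 8 14)(1 4)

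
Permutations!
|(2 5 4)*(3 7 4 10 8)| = 7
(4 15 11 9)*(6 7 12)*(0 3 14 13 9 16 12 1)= (0 3 14 13 9 4 15 11 16 12 6 7 1)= [3, 0, 2, 14, 15, 5, 7, 1, 8, 4, 10, 16, 6, 9, 13, 11, 12]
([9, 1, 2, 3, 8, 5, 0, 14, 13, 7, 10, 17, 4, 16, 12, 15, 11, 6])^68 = (0 16 12)(4 9 11)(6 13 14)(7 17 8)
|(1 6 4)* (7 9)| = 6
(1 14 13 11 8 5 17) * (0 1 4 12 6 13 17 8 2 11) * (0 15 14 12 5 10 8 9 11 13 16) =(0 1 12 6 16)(2 13 15 14 17 4 5 9 11)(8 10) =[1, 12, 13, 3, 5, 9, 16, 7, 10, 11, 8, 2, 6, 15, 17, 14, 0, 4]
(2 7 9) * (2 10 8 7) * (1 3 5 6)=(1 3 5 6)(7 9 10 8)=[0, 3, 2, 5, 4, 6, 1, 9, 7, 10, 8]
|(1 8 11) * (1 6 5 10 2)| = 7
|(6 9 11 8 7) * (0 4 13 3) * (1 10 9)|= |(0 4 13 3)(1 10 9 11 8 7 6)|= 28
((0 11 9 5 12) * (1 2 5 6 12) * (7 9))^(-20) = ((0 11 7 9 6 12)(1 2 5))^(-20) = (0 6 7)(1 2 5)(9 11 12)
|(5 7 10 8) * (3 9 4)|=|(3 9 4)(5 7 10 8)|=12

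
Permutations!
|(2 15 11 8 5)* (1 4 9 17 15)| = |(1 4 9 17 15 11 8 5 2)| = 9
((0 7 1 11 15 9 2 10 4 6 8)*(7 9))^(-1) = (0 8 6 4 10 2 9)(1 7 15 11)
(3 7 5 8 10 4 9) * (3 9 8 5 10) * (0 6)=(0 6)(3 7 10 4 8)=[6, 1, 2, 7, 8, 5, 0, 10, 3, 9, 4]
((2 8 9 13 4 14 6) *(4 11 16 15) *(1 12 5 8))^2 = (1 5 9 11 15 14 2 12 8 13 16 4 6)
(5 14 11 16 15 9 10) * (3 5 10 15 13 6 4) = (3 5 14 11 16 13 6 4)(9 15) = [0, 1, 2, 5, 3, 14, 4, 7, 8, 15, 10, 16, 12, 6, 11, 9, 13]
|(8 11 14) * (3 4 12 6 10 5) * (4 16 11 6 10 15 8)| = |(3 16 11 14 4 12 10 5)(6 15 8)| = 24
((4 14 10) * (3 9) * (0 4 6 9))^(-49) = (14)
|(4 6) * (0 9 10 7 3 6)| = |(0 9 10 7 3 6 4)| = 7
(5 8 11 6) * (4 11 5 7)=(4 11 6 7)(5 8)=[0, 1, 2, 3, 11, 8, 7, 4, 5, 9, 10, 6]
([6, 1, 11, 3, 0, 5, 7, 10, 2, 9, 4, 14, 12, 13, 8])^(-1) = [4, 1, 8, 3, 10, 5, 0, 6, 14, 9, 7, 2, 12, 13, 11]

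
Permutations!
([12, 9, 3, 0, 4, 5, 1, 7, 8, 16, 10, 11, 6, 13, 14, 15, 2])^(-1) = [3, 6, 16, 2, 4, 5, 12, 7, 8, 1, 10, 11, 0, 13, 14, 15, 9]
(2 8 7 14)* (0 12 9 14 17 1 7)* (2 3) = (0 12 9 14 3 2 8)(1 7 17) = [12, 7, 8, 2, 4, 5, 6, 17, 0, 14, 10, 11, 9, 13, 3, 15, 16, 1]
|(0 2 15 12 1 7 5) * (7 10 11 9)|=|(0 2 15 12 1 10 11 9 7 5)|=10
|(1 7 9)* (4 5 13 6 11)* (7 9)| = |(1 9)(4 5 13 6 11)| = 10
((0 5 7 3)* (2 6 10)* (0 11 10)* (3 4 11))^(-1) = (0 6 2 10 11 4 7 5)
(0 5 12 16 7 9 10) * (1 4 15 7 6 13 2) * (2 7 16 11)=[5, 4, 1, 3, 15, 12, 13, 9, 8, 10, 0, 2, 11, 7, 14, 16, 6]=(0 5 12 11 2 1 4 15 16 6 13 7 9 10)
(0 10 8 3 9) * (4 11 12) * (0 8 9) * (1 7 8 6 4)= (0 10 9 6 4 11 12 1 7 8 3)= [10, 7, 2, 0, 11, 5, 4, 8, 3, 6, 9, 12, 1]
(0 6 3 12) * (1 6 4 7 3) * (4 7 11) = (0 7 3 12)(1 6)(4 11) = [7, 6, 2, 12, 11, 5, 1, 3, 8, 9, 10, 4, 0]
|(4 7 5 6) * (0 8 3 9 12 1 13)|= |(0 8 3 9 12 1 13)(4 7 5 6)|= 28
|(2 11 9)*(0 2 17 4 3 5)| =8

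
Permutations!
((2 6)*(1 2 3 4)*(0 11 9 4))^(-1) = ((0 11 9 4 1 2 6 3))^(-1) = (0 3 6 2 1 4 9 11)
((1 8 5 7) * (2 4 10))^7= (1 7 5 8)(2 4 10)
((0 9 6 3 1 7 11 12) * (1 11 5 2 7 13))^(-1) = ((0 9 6 3 11 12)(1 13)(2 7 5))^(-1) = (0 12 11 3 6 9)(1 13)(2 5 7)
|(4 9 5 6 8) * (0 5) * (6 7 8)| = 6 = |(0 5 7 8 4 9)|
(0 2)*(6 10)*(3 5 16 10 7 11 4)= (0 2)(3 5 16 10 6 7 11 4)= [2, 1, 0, 5, 3, 16, 7, 11, 8, 9, 6, 4, 12, 13, 14, 15, 10]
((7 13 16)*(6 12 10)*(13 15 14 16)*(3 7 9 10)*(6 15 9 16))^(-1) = ((16)(3 7 9 10 15 14 6 12))^(-1) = (16)(3 12 6 14 15 10 9 7)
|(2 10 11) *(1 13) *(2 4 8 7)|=6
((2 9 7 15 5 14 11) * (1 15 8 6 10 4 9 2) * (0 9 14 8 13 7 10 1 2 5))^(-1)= ((0 9 10 4 14 11 2 5 8 6 1 15)(7 13))^(-1)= (0 15 1 6 8 5 2 11 14 4 10 9)(7 13)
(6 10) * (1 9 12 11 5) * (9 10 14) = (1 10 6 14 9 12 11 5) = [0, 10, 2, 3, 4, 1, 14, 7, 8, 12, 6, 5, 11, 13, 9]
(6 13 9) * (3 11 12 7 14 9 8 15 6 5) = (3 11 12 7 14 9 5)(6 13 8 15) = [0, 1, 2, 11, 4, 3, 13, 14, 15, 5, 10, 12, 7, 8, 9, 6]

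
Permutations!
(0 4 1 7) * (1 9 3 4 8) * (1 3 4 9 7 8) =(0 1 8 3 9 4 7) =[1, 8, 2, 9, 7, 5, 6, 0, 3, 4]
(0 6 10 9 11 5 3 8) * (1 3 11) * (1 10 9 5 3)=(0 6 9 10 5 11 3 8)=[6, 1, 2, 8, 4, 11, 9, 7, 0, 10, 5, 3]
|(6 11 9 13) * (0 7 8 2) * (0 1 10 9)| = |(0 7 8 2 1 10 9 13 6 11)| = 10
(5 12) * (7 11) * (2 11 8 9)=[0, 1, 11, 3, 4, 12, 6, 8, 9, 2, 10, 7, 5]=(2 11 7 8 9)(5 12)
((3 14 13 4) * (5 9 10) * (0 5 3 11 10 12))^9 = (0 5 9 12)(3 4)(10 13)(11 14)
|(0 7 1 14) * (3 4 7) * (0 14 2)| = |(14)(0 3 4 7 1 2)| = 6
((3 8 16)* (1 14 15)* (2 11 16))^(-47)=((1 14 15)(2 11 16 3 8))^(-47)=(1 14 15)(2 3 11 8 16)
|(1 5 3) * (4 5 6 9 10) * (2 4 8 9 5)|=12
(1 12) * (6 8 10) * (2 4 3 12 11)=(1 11 2 4 3 12)(6 8 10)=[0, 11, 4, 12, 3, 5, 8, 7, 10, 9, 6, 2, 1]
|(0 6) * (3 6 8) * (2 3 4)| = |(0 8 4 2 3 6)| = 6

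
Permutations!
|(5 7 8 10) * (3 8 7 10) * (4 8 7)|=|(3 7 4 8)(5 10)|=4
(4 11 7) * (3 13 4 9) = (3 13 4 11 7 9) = [0, 1, 2, 13, 11, 5, 6, 9, 8, 3, 10, 7, 12, 4]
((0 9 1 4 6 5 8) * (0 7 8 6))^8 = ((0 9 1 4)(5 6)(7 8))^8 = (9)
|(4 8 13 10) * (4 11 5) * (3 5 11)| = 6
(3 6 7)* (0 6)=(0 6 7 3)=[6, 1, 2, 0, 4, 5, 7, 3]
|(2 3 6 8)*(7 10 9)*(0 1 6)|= 6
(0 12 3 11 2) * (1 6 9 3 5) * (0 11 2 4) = (0 12 5 1 6 9 3 2 11 4) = [12, 6, 11, 2, 0, 1, 9, 7, 8, 3, 10, 4, 5]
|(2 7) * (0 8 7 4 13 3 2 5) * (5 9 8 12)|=12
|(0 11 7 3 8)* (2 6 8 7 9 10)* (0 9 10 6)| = |(0 11 10 2)(3 7)(6 8 9)| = 12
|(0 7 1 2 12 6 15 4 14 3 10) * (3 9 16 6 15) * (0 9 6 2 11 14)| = 14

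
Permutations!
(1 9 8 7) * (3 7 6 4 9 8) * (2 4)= (1 8 6 2 4 9 3 7)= [0, 8, 4, 7, 9, 5, 2, 1, 6, 3]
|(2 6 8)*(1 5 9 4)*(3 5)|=|(1 3 5 9 4)(2 6 8)|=15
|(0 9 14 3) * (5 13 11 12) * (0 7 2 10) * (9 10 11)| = 18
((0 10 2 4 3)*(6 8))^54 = ((0 10 2 4 3)(6 8))^54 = (0 3 4 2 10)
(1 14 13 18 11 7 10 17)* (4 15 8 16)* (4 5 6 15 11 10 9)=(1 14 13 18 10 17)(4 11 7 9)(5 6 15 8 16)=[0, 14, 2, 3, 11, 6, 15, 9, 16, 4, 17, 7, 12, 18, 13, 8, 5, 1, 10]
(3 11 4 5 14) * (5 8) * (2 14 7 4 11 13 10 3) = [0, 1, 14, 13, 8, 7, 6, 4, 5, 9, 3, 11, 12, 10, 2] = (2 14)(3 13 10)(4 8 5 7)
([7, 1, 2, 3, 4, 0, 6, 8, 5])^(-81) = [5, 1, 2, 3, 4, 8, 6, 0, 7]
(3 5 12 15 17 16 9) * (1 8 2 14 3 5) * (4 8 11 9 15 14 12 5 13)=(1 11 9 13 4 8 2 12 14 3)(15 17 16)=[0, 11, 12, 1, 8, 5, 6, 7, 2, 13, 10, 9, 14, 4, 3, 17, 15, 16]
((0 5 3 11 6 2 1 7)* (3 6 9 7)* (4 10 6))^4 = ((0 5 4 10 6 2 1 3 11 9 7))^4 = (0 6 11 5 2 9 4 1 7 10 3)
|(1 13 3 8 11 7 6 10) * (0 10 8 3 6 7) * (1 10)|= 6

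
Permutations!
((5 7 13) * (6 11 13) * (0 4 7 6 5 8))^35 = (0 5 13 4 6 8 7 11)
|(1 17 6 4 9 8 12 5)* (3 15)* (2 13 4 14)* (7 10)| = 22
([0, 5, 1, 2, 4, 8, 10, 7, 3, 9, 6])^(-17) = [0, 3, 8, 5, 4, 2, 10, 7, 1, 9, 6]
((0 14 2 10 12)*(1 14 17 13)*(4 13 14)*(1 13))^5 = (0 12 10 2 14 17)(1 4)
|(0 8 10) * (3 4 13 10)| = |(0 8 3 4 13 10)| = 6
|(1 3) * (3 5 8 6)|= |(1 5 8 6 3)|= 5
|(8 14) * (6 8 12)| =4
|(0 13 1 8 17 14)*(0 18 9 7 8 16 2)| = |(0 13 1 16 2)(7 8 17 14 18 9)| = 30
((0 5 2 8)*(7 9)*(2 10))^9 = ((0 5 10 2 8)(7 9))^9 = (0 8 2 10 5)(7 9)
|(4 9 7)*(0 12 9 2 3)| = |(0 12 9 7 4 2 3)| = 7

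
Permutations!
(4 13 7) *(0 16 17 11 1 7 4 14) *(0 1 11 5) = (0 16 17 5)(1 7 14)(4 13) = [16, 7, 2, 3, 13, 0, 6, 14, 8, 9, 10, 11, 12, 4, 1, 15, 17, 5]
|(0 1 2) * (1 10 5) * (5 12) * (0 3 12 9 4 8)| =5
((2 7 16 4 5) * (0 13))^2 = ((0 13)(2 7 16 4 5))^2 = (2 16 5 7 4)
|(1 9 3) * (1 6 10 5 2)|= |(1 9 3 6 10 5 2)|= 7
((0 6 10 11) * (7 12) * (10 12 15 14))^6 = ((0 6 12 7 15 14 10 11))^6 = (0 10 15 12)(6 11 14 7)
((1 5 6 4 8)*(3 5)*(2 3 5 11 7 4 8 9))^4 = ((1 5 6 8)(2 3 11 7 4 9))^4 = (2 4 11)(3 9 7)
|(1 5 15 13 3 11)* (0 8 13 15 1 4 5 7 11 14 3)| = |(15)(0 8 13)(1 7 11 4 5)(3 14)| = 30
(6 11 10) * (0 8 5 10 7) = (0 8 5 10 6 11 7) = [8, 1, 2, 3, 4, 10, 11, 0, 5, 9, 6, 7]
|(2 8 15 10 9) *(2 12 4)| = 7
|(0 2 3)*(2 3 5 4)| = |(0 3)(2 5 4)| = 6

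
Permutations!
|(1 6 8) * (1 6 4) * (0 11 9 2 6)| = 6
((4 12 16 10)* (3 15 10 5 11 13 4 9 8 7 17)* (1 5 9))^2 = (1 11 4 16 8 17 15)(3 10 5 13 12 9 7)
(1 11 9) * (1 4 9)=[0, 11, 2, 3, 9, 5, 6, 7, 8, 4, 10, 1]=(1 11)(4 9)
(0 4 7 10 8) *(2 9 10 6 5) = (0 4 7 6 5 2 9 10 8) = [4, 1, 9, 3, 7, 2, 5, 6, 0, 10, 8]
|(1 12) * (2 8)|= 2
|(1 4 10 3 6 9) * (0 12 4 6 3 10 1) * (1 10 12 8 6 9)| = 15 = |(0 8 6 1 9)(4 10 12)|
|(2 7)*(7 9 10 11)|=5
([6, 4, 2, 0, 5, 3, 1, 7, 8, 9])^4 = (9)(0 5 1)(3 4 6)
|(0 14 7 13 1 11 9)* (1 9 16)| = 15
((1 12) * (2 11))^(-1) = ((1 12)(2 11))^(-1) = (1 12)(2 11)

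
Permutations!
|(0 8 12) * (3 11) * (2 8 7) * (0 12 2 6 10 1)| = 10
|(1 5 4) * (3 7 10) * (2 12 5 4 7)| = |(1 4)(2 12 5 7 10 3)| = 6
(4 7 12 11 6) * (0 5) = (0 5)(4 7 12 11 6) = [5, 1, 2, 3, 7, 0, 4, 12, 8, 9, 10, 6, 11]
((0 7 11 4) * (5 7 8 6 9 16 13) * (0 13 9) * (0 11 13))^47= ((0 8 6 11 4)(5 7 13)(9 16))^47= (0 6 4 8 11)(5 13 7)(9 16)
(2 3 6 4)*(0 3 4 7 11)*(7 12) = [3, 1, 4, 6, 2, 5, 12, 11, 8, 9, 10, 0, 7] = (0 3 6 12 7 11)(2 4)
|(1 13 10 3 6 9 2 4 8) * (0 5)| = |(0 5)(1 13 10 3 6 9 2 4 8)| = 18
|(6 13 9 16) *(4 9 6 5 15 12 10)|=14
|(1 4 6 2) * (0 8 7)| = 12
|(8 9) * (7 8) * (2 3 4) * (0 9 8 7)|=|(0 9)(2 3 4)|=6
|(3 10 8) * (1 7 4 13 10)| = 7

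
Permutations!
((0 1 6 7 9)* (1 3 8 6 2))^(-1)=(0 9 7 6 8 3)(1 2)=((0 3 8 6 7 9)(1 2))^(-1)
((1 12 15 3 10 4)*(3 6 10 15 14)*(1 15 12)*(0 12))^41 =((0 12 14 3)(4 15 6 10))^41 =(0 12 14 3)(4 15 6 10)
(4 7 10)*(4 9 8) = (4 7 10 9 8) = [0, 1, 2, 3, 7, 5, 6, 10, 4, 8, 9]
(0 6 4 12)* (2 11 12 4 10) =(0 6 10 2 11 12) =[6, 1, 11, 3, 4, 5, 10, 7, 8, 9, 2, 12, 0]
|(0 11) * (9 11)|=3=|(0 9 11)|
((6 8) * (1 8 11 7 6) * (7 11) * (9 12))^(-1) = ((1 8)(6 7)(9 12))^(-1) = (1 8)(6 7)(9 12)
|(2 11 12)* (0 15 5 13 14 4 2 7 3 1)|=|(0 15 5 13 14 4 2 11 12 7 3 1)|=12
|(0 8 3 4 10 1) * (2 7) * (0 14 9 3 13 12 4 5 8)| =|(1 14 9 3 5 8 13 12 4 10)(2 7)| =10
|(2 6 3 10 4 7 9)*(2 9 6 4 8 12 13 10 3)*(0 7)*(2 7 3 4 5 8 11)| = |(0 3 4)(2 5 8 12 13 10 11)(6 7)| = 42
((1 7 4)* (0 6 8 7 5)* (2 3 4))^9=((0 6 8 7 2 3 4 1 5))^9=(8)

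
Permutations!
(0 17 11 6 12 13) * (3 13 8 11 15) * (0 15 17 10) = (17)(0 10)(3 13 15)(6 12 8 11) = [10, 1, 2, 13, 4, 5, 12, 7, 11, 9, 0, 6, 8, 15, 14, 3, 16, 17]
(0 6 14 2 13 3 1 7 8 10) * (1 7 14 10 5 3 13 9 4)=(0 6 10)(1 14 2 9 4)(3 7 8 5)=[6, 14, 9, 7, 1, 3, 10, 8, 5, 4, 0, 11, 12, 13, 2]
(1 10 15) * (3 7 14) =(1 10 15)(3 7 14) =[0, 10, 2, 7, 4, 5, 6, 14, 8, 9, 15, 11, 12, 13, 3, 1]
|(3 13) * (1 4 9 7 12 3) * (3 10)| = |(1 4 9 7 12 10 3 13)| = 8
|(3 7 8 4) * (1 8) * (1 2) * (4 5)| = |(1 8 5 4 3 7 2)| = 7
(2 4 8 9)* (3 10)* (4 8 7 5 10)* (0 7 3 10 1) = (10)(0 7 5 1)(2 8 9)(3 4) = [7, 0, 8, 4, 3, 1, 6, 5, 9, 2, 10]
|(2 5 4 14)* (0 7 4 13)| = |(0 7 4 14 2 5 13)| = 7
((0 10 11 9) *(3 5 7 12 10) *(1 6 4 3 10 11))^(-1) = (0 9 11 12 7 5 3 4 6 1 10)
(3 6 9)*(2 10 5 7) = (2 10 5 7)(3 6 9) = [0, 1, 10, 6, 4, 7, 9, 2, 8, 3, 5]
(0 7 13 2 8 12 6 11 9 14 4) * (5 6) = (0 7 13 2 8 12 5 6 11 9 14 4) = [7, 1, 8, 3, 0, 6, 11, 13, 12, 14, 10, 9, 5, 2, 4]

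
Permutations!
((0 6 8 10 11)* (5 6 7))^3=(0 6 11 5 10 7 8)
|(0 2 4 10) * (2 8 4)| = 4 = |(0 8 4 10)|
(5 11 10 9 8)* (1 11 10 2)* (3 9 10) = [0, 11, 1, 9, 4, 3, 6, 7, 5, 8, 10, 2] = (1 11 2)(3 9 8 5)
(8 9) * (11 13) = (8 9)(11 13) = [0, 1, 2, 3, 4, 5, 6, 7, 9, 8, 10, 13, 12, 11]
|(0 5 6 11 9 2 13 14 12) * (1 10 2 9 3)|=11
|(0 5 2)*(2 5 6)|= 3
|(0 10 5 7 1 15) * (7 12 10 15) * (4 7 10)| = |(0 15)(1 10 5 12 4 7)| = 6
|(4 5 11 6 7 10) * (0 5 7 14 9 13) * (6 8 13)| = 15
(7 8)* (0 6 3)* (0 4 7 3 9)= (0 6 9)(3 4 7 8)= [6, 1, 2, 4, 7, 5, 9, 8, 3, 0]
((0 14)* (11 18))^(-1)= ((0 14)(11 18))^(-1)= (0 14)(11 18)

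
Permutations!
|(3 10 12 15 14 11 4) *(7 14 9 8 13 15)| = 28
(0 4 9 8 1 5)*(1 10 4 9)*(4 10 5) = [9, 4, 2, 3, 1, 0, 6, 7, 5, 8, 10] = (10)(0 9 8 5)(1 4)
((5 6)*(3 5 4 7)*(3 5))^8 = (7)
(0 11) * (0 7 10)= (0 11 7 10)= [11, 1, 2, 3, 4, 5, 6, 10, 8, 9, 0, 7]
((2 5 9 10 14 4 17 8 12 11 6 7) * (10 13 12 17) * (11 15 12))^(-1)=((2 5 9 13 11 6 7)(4 10 14)(8 17)(12 15))^(-1)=(2 7 6 11 13 9 5)(4 14 10)(8 17)(12 15)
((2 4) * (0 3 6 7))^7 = ((0 3 6 7)(2 4))^7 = (0 7 6 3)(2 4)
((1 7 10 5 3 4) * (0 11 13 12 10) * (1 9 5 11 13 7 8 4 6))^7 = ((0 13 12 10 11 7)(1 8 4 9 5 3 6))^7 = (0 13 12 10 11 7)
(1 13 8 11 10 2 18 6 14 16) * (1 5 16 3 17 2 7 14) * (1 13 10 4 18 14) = (1 10 7)(2 14 3 17)(4 18 6 13 8 11)(5 16) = [0, 10, 14, 17, 18, 16, 13, 1, 11, 9, 7, 4, 12, 8, 3, 15, 5, 2, 6]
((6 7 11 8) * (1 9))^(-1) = (1 9)(6 8 11 7)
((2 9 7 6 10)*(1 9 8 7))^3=((1 9)(2 8 7 6 10))^3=(1 9)(2 6 8 10 7)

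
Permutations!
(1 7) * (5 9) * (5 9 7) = (9)(1 5 7) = [0, 5, 2, 3, 4, 7, 6, 1, 8, 9]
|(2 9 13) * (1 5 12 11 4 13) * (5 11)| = 6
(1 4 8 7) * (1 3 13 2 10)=(1 4 8 7 3 13 2 10)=[0, 4, 10, 13, 8, 5, 6, 3, 7, 9, 1, 11, 12, 2]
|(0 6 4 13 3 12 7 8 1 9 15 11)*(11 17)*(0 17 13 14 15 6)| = |(1 9 6 4 14 15 13 3 12 7 8)(11 17)| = 22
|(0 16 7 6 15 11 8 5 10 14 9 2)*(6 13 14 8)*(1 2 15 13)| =30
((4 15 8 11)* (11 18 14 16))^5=(4 16 18 15 11 14 8)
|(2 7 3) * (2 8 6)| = 5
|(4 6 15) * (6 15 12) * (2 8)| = |(2 8)(4 15)(6 12)| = 2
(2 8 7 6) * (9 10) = (2 8 7 6)(9 10) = [0, 1, 8, 3, 4, 5, 2, 6, 7, 10, 9]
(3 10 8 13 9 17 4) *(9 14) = [0, 1, 2, 10, 3, 5, 6, 7, 13, 17, 8, 11, 12, 14, 9, 15, 16, 4] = (3 10 8 13 14 9 17 4)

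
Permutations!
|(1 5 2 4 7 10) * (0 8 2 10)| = |(0 8 2 4 7)(1 5 10)| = 15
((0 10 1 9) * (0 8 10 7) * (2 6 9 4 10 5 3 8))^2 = ((0 7)(1 4 10)(2 6 9)(3 8 5))^2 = (1 10 4)(2 9 6)(3 5 8)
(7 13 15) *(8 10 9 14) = (7 13 15)(8 10 9 14) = [0, 1, 2, 3, 4, 5, 6, 13, 10, 14, 9, 11, 12, 15, 8, 7]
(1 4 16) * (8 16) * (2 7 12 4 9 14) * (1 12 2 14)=(1 9)(2 7)(4 8 16 12)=[0, 9, 7, 3, 8, 5, 6, 2, 16, 1, 10, 11, 4, 13, 14, 15, 12]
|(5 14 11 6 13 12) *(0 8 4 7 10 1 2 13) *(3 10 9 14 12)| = |(0 8 4 7 9 14 11 6)(1 2 13 3 10)(5 12)| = 40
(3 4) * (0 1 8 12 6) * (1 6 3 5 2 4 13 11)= (0 6)(1 8 12 3 13 11)(2 4 5)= [6, 8, 4, 13, 5, 2, 0, 7, 12, 9, 10, 1, 3, 11]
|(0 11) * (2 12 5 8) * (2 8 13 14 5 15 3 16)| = |(0 11)(2 12 15 3 16)(5 13 14)| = 30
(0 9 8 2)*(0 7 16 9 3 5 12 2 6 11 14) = [3, 1, 7, 5, 4, 12, 11, 16, 6, 8, 10, 14, 2, 13, 0, 15, 9] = (0 3 5 12 2 7 16 9 8 6 11 14)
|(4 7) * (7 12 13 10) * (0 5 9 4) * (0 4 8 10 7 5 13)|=|(0 13 7 4 12)(5 9 8 10)|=20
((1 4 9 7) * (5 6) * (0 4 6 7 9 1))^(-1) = (9)(0 7 5 6 1 4)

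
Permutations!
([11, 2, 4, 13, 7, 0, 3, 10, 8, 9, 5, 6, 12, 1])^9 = [10, 3, 13, 11, 1, 7, 0, 2, 8, 9, 4, 5, 12, 6]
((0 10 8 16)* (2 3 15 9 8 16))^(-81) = ((0 10 16)(2 3 15 9 8))^(-81) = (16)(2 8 9 15 3)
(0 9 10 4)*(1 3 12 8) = (0 9 10 4)(1 3 12 8) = [9, 3, 2, 12, 0, 5, 6, 7, 1, 10, 4, 11, 8]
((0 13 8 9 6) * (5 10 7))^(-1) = (0 6 9 8 13)(5 7 10)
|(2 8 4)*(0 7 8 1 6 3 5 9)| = 10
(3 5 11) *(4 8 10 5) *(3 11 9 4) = (11)(4 8 10 5 9) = [0, 1, 2, 3, 8, 9, 6, 7, 10, 4, 5, 11]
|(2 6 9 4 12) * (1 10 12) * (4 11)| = 8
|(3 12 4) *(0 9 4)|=5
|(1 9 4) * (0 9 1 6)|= 4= |(0 9 4 6)|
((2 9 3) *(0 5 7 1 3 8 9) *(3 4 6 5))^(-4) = ((0 3 2)(1 4 6 5 7)(8 9))^(-4) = (9)(0 2 3)(1 4 6 5 7)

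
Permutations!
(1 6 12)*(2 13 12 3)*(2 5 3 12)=(1 6 12)(2 13)(3 5)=[0, 6, 13, 5, 4, 3, 12, 7, 8, 9, 10, 11, 1, 2]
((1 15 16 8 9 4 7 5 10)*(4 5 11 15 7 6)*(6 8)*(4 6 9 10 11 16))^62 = ((1 7 16 9 5 11 15 4 8 10))^62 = (1 16 5 15 8)(4 10 7 9 11)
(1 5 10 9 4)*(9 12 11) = [0, 5, 2, 3, 1, 10, 6, 7, 8, 4, 12, 9, 11] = (1 5 10 12 11 9 4)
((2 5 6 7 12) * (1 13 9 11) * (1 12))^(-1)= ((1 13 9 11 12 2 5 6 7))^(-1)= (1 7 6 5 2 12 11 9 13)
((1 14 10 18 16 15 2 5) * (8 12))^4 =((1 14 10 18 16 15 2 5)(8 12))^4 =(1 16)(2 10)(5 18)(14 15)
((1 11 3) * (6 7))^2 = (1 3 11)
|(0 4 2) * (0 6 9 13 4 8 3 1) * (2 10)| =12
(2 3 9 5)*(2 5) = (2 3 9) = [0, 1, 3, 9, 4, 5, 6, 7, 8, 2]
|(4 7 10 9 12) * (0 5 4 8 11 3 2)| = |(0 5 4 7 10 9 12 8 11 3 2)| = 11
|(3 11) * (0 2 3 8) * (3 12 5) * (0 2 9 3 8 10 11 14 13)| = 20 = |(0 9 3 14 13)(2 12 5 8)(10 11)|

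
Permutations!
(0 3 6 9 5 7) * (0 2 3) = (2 3 6 9 5 7) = [0, 1, 3, 6, 4, 7, 9, 2, 8, 5]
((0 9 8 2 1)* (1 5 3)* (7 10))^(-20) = (10)(0 9 8 2 5 3 1)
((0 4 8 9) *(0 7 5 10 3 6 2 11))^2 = ((0 4 8 9 7 5 10 3 6 2 11))^2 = (0 8 7 10 6 11 4 9 5 3 2)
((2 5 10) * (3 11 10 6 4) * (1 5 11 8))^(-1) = (1 8 3 4 6 5)(2 10 11)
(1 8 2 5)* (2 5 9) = (1 8 5)(2 9) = [0, 8, 9, 3, 4, 1, 6, 7, 5, 2]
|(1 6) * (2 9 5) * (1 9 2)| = 4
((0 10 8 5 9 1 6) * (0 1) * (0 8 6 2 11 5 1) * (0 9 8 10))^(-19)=((1 2 11 5 8)(6 9 10))^(-19)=(1 2 11 5 8)(6 10 9)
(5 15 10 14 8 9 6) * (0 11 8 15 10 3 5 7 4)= [11, 1, 2, 5, 0, 10, 7, 4, 9, 6, 14, 8, 12, 13, 15, 3]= (0 11 8 9 6 7 4)(3 5 10 14 15)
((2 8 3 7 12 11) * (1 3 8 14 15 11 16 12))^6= (16)(2 15)(11 14)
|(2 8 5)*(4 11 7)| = 3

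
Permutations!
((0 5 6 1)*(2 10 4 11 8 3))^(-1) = (0 1 6 5)(2 3 8 11 4 10)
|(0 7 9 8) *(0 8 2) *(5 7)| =5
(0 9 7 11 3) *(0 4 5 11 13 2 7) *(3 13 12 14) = (0 9)(2 7 12 14 3 4 5 11 13) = [9, 1, 7, 4, 5, 11, 6, 12, 8, 0, 10, 13, 14, 2, 3]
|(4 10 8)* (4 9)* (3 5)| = |(3 5)(4 10 8 9)| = 4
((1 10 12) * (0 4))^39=(12)(0 4)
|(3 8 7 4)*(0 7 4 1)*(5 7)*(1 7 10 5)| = |(0 1)(3 8 4)(5 10)| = 6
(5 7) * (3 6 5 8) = (3 6 5 7 8) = [0, 1, 2, 6, 4, 7, 5, 8, 3]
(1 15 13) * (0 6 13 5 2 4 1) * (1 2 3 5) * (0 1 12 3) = (0 6 13 1 15 12 3 5)(2 4) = [6, 15, 4, 5, 2, 0, 13, 7, 8, 9, 10, 11, 3, 1, 14, 12]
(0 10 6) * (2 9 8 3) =(0 10 6)(2 9 8 3) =[10, 1, 9, 2, 4, 5, 0, 7, 3, 8, 6]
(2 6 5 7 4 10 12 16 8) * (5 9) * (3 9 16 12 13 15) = (2 6 16 8)(3 9 5 7 4 10 13 15) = [0, 1, 6, 9, 10, 7, 16, 4, 2, 5, 13, 11, 12, 15, 14, 3, 8]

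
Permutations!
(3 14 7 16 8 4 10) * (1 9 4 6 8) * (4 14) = [0, 9, 2, 4, 10, 5, 8, 16, 6, 14, 3, 11, 12, 13, 7, 15, 1] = (1 9 14 7 16)(3 4 10)(6 8)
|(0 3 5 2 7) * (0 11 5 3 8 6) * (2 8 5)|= 12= |(0 5 8 6)(2 7 11)|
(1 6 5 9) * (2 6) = (1 2 6 5 9) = [0, 2, 6, 3, 4, 9, 5, 7, 8, 1]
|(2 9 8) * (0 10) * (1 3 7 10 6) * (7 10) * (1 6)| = |(0 1 3 10)(2 9 8)| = 12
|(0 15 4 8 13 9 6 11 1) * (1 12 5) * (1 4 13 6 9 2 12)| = 11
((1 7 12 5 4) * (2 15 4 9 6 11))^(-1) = (1 4 15 2 11 6 9 5 12 7)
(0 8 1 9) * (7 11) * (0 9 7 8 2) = (0 2)(1 7 11 8) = [2, 7, 0, 3, 4, 5, 6, 11, 1, 9, 10, 8]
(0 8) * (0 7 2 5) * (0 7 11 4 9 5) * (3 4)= (0 8 11 3 4 9 5 7 2)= [8, 1, 0, 4, 9, 7, 6, 2, 11, 5, 10, 3]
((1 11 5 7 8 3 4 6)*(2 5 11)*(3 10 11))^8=((1 2 5 7 8 10 11 3 4 6))^8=(1 4 11 8 5)(2 6 3 10 7)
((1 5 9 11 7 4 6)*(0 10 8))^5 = ((0 10 8)(1 5 9 11 7 4 6))^5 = (0 8 10)(1 4 11 5 6 7 9)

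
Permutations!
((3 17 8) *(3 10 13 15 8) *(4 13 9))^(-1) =((3 17)(4 13 15 8 10 9))^(-1) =(3 17)(4 9 10 8 15 13)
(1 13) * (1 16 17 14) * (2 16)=(1 13 2 16 17 14)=[0, 13, 16, 3, 4, 5, 6, 7, 8, 9, 10, 11, 12, 2, 1, 15, 17, 14]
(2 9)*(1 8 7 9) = (1 8 7 9 2) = [0, 8, 1, 3, 4, 5, 6, 9, 7, 2]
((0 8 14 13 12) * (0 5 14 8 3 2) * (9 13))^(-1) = (0 2 3)(5 12 13 9 14)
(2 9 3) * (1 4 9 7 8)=(1 4 9 3 2 7 8)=[0, 4, 7, 2, 9, 5, 6, 8, 1, 3]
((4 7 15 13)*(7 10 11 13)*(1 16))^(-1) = ((1 16)(4 10 11 13)(7 15))^(-1) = (1 16)(4 13 11 10)(7 15)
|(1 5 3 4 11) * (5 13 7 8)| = |(1 13 7 8 5 3 4 11)| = 8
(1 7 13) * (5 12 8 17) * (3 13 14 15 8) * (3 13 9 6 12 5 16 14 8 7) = (1 3 9 6 12 13)(7 8 17 16 14 15) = [0, 3, 2, 9, 4, 5, 12, 8, 17, 6, 10, 11, 13, 1, 15, 7, 14, 16]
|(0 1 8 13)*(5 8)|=|(0 1 5 8 13)|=5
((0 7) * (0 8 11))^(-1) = ((0 7 8 11))^(-1) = (0 11 8 7)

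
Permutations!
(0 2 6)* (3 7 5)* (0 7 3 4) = [2, 1, 6, 3, 0, 4, 7, 5] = (0 2 6 7 5 4)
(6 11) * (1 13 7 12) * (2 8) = (1 13 7 12)(2 8)(6 11) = [0, 13, 8, 3, 4, 5, 11, 12, 2, 9, 10, 6, 1, 7]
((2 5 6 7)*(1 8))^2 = ((1 8)(2 5 6 7))^2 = (8)(2 6)(5 7)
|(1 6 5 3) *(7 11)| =|(1 6 5 3)(7 11)| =4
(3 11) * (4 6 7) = [0, 1, 2, 11, 6, 5, 7, 4, 8, 9, 10, 3] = (3 11)(4 6 7)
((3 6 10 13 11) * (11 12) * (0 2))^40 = (3 12 10)(6 11 13)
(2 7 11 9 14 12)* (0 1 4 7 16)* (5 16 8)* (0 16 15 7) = (16)(0 1 4)(2 8 5 15 7 11 9 14 12) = [1, 4, 8, 3, 0, 15, 6, 11, 5, 14, 10, 9, 2, 13, 12, 7, 16]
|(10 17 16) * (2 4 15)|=|(2 4 15)(10 17 16)|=3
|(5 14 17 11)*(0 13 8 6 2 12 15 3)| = |(0 13 8 6 2 12 15 3)(5 14 17 11)| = 8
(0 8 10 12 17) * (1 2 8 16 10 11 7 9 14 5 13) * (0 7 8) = [16, 2, 0, 3, 4, 13, 6, 9, 11, 14, 12, 8, 17, 1, 5, 15, 10, 7] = (0 16 10 12 17 7 9 14 5 13 1 2)(8 11)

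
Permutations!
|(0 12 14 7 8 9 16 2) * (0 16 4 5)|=8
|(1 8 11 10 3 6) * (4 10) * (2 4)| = |(1 8 11 2 4 10 3 6)| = 8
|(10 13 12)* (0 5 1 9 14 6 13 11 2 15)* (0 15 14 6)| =11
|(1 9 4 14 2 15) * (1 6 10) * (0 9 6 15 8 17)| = |(0 9 4 14 2 8 17)(1 6 10)| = 21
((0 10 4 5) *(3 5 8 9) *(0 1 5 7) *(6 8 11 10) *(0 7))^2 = ((0 6 8 9 3)(1 5)(4 11 10))^2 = (0 8 3 6 9)(4 10 11)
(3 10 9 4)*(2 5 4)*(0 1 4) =(0 1 4 3 10 9 2 5) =[1, 4, 5, 10, 3, 0, 6, 7, 8, 2, 9]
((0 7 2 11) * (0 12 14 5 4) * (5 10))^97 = ((0 7 2 11 12 14 10 5 4))^97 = (0 5 14 11 7 4 10 12 2)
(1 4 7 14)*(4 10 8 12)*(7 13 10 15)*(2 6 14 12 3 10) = [0, 15, 6, 10, 13, 5, 14, 12, 3, 9, 8, 11, 4, 2, 1, 7] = (1 15 7 12 4 13 2 6 14)(3 10 8)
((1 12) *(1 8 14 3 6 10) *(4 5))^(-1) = ((1 12 8 14 3 6 10)(4 5))^(-1) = (1 10 6 3 14 8 12)(4 5)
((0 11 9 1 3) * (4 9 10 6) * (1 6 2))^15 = (0 2)(1 11)(3 10)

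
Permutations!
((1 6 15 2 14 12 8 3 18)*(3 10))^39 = ((1 6 15 2 14 12 8 10 3 18))^39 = (1 18 3 10 8 12 14 2 15 6)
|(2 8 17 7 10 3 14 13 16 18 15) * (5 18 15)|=10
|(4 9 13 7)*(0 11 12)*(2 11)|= |(0 2 11 12)(4 9 13 7)|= 4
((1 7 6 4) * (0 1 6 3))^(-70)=((0 1 7 3)(4 6))^(-70)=(0 7)(1 3)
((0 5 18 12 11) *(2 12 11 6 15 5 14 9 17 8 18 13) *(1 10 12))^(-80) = (0 8 14 18 9 11 17)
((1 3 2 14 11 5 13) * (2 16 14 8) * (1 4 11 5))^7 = ((1 3 16 14 5 13 4 11)(2 8))^7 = (1 11 4 13 5 14 16 3)(2 8)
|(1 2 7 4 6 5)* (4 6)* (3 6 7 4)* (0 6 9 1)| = 15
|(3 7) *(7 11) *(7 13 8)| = 5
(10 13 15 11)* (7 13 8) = [0, 1, 2, 3, 4, 5, 6, 13, 7, 9, 8, 10, 12, 15, 14, 11] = (7 13 15 11 10 8)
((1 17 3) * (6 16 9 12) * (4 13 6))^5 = (1 3 17)(4 12 9 16 6 13)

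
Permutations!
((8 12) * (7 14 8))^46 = ((7 14 8 12))^46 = (7 8)(12 14)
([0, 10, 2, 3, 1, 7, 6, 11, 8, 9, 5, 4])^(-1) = [0, 4, 2, 3, 11, 10, 6, 5, 8, 9, 1, 7]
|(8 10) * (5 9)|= |(5 9)(8 10)|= 2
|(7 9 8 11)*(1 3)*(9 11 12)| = 6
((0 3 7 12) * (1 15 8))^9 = ((0 3 7 12)(1 15 8))^9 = (15)(0 3 7 12)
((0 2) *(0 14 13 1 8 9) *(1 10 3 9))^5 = (0 3 13 2 9 10 14)(1 8)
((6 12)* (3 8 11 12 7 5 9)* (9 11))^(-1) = ((3 8 9)(5 11 12 6 7))^(-1) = (3 9 8)(5 7 6 12 11)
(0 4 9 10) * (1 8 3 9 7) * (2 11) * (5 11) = (0 4 7 1 8 3 9 10)(2 5 11) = [4, 8, 5, 9, 7, 11, 6, 1, 3, 10, 0, 2]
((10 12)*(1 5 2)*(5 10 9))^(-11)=((1 10 12 9 5 2))^(-11)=(1 10 12 9 5 2)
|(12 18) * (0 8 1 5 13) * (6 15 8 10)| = 8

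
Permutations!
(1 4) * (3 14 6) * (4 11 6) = [0, 11, 2, 14, 1, 5, 3, 7, 8, 9, 10, 6, 12, 13, 4] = (1 11 6 3 14 4)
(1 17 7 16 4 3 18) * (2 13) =(1 17 7 16 4 3 18)(2 13) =[0, 17, 13, 18, 3, 5, 6, 16, 8, 9, 10, 11, 12, 2, 14, 15, 4, 7, 1]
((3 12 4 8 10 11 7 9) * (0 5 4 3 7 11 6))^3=(0 8)(3 12)(4 6)(5 10)(7 9)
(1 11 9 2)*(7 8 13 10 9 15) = (1 11 15 7 8 13 10 9 2) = [0, 11, 1, 3, 4, 5, 6, 8, 13, 2, 9, 15, 12, 10, 14, 7]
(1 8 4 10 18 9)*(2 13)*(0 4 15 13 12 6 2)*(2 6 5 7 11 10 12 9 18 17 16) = (18)(0 4 12 5 7 11 10 17 16 2 9 1 8 15 13) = [4, 8, 9, 3, 12, 7, 6, 11, 15, 1, 17, 10, 5, 0, 14, 13, 2, 16, 18]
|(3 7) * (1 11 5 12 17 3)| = |(1 11 5 12 17 3 7)| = 7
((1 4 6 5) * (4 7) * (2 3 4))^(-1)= ((1 7 2 3 4 6 5))^(-1)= (1 5 6 4 3 2 7)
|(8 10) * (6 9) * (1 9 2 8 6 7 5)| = 4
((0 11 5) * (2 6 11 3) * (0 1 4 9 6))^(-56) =((0 3 2)(1 4 9 6 11 5))^(-56) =(0 3 2)(1 11 9)(4 5 6)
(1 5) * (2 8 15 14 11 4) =(1 5)(2 8 15 14 11 4) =[0, 5, 8, 3, 2, 1, 6, 7, 15, 9, 10, 4, 12, 13, 11, 14]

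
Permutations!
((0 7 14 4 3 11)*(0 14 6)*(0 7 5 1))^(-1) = (0 1 5)(3 4 14 11)(6 7)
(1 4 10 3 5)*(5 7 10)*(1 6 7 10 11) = (1 4 5 6 7 11)(3 10) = [0, 4, 2, 10, 5, 6, 7, 11, 8, 9, 3, 1]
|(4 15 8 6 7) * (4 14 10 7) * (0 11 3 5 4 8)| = |(0 11 3 5 4 15)(6 8)(7 14 10)| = 6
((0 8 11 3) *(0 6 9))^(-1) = ((0 8 11 3 6 9))^(-1) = (0 9 6 3 11 8)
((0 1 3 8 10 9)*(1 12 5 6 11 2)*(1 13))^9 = (0 8 13 6)(1 11 12 10)(2 5 9 3)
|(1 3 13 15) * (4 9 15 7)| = |(1 3 13 7 4 9 15)| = 7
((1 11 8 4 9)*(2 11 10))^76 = ((1 10 2 11 8 4 9))^76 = (1 9 4 8 11 2 10)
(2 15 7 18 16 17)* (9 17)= (2 15 7 18 16 9 17)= [0, 1, 15, 3, 4, 5, 6, 18, 8, 17, 10, 11, 12, 13, 14, 7, 9, 2, 16]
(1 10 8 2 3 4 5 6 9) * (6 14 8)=(1 10 6 9)(2 3 4 5 14 8)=[0, 10, 3, 4, 5, 14, 9, 7, 2, 1, 6, 11, 12, 13, 8]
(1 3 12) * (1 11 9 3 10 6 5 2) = (1 10 6 5 2)(3 12 11 9) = [0, 10, 1, 12, 4, 2, 5, 7, 8, 3, 6, 9, 11]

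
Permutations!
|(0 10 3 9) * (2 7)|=4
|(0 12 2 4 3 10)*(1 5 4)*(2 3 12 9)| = 9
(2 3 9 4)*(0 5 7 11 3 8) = (0 5 7 11 3 9 4 2 8) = [5, 1, 8, 9, 2, 7, 6, 11, 0, 4, 10, 3]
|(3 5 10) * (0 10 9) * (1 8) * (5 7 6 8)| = |(0 10 3 7 6 8 1 5 9)| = 9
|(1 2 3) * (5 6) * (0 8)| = |(0 8)(1 2 3)(5 6)| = 6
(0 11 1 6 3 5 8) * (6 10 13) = (0 11 1 10 13 6 3 5 8) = [11, 10, 2, 5, 4, 8, 3, 7, 0, 9, 13, 1, 12, 6]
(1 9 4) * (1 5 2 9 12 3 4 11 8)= [0, 12, 9, 4, 5, 2, 6, 7, 1, 11, 10, 8, 3]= (1 12 3 4 5 2 9 11 8)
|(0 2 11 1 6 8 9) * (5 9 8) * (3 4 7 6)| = 10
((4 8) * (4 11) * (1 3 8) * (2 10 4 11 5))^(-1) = (11)(1 4 10 2 5 8 3)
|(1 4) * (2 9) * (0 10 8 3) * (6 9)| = 12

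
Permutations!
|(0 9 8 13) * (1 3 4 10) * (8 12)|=|(0 9 12 8 13)(1 3 4 10)|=20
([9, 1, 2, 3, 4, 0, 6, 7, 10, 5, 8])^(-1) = [5, 1, 2, 3, 4, 9, 6, 7, 10, 0, 8]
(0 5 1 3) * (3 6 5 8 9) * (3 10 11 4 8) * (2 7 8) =(0 3)(1 6 5)(2 7 8 9 10 11 4) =[3, 6, 7, 0, 2, 1, 5, 8, 9, 10, 11, 4]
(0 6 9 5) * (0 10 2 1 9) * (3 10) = (0 6)(1 9 5 3 10 2) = [6, 9, 1, 10, 4, 3, 0, 7, 8, 5, 2]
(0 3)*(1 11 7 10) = (0 3)(1 11 7 10) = [3, 11, 2, 0, 4, 5, 6, 10, 8, 9, 1, 7]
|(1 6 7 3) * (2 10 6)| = |(1 2 10 6 7 3)| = 6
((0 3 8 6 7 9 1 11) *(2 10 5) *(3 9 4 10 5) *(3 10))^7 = (0 11 1 9)(2 5)(3 6 4 8 7)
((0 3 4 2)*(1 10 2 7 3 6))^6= (0 6 1 10 2)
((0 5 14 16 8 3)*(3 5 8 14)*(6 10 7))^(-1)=((0 8 5 3)(6 10 7)(14 16))^(-1)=(0 3 5 8)(6 7 10)(14 16)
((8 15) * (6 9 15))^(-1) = ((6 9 15 8))^(-1) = (6 8 15 9)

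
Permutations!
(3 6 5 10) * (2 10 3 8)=(2 10 8)(3 6 5)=[0, 1, 10, 6, 4, 3, 5, 7, 2, 9, 8]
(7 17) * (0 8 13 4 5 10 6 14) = [8, 1, 2, 3, 5, 10, 14, 17, 13, 9, 6, 11, 12, 4, 0, 15, 16, 7] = (0 8 13 4 5 10 6 14)(7 17)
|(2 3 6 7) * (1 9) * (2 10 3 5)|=4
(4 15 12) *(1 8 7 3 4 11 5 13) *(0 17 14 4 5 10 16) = (0 17 14 4 15 12 11 10 16)(1 8 7 3 5 13) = [17, 8, 2, 5, 15, 13, 6, 3, 7, 9, 16, 10, 11, 1, 4, 12, 0, 14]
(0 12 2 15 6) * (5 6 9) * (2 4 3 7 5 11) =(0 12 4 3 7 5 6)(2 15 9 11) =[12, 1, 15, 7, 3, 6, 0, 5, 8, 11, 10, 2, 4, 13, 14, 9]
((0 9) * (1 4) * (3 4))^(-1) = (0 9)(1 4 3)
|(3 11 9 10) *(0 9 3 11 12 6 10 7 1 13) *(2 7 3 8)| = 12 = |(0 9 3 12 6 10 11 8 2 7 1 13)|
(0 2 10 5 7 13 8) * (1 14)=(0 2 10 5 7 13 8)(1 14)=[2, 14, 10, 3, 4, 7, 6, 13, 0, 9, 5, 11, 12, 8, 1]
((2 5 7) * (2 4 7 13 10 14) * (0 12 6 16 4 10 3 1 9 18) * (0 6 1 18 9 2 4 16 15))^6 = (0 3 1 6 5)(2 15 13 12 18)(4 10)(7 14)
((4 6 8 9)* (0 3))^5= (0 3)(4 6 8 9)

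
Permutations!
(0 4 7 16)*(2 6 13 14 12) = (0 4 7 16)(2 6 13 14 12) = [4, 1, 6, 3, 7, 5, 13, 16, 8, 9, 10, 11, 2, 14, 12, 15, 0]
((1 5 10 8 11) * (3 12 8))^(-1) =((1 5 10 3 12 8 11))^(-1) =(1 11 8 12 3 10 5)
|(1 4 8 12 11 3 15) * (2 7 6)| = 21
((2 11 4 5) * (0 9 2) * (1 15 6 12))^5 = (0 5 4 11 2 9)(1 15 6 12)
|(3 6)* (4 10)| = |(3 6)(4 10)| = 2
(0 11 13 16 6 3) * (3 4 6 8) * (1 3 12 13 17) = [11, 3, 2, 0, 6, 5, 4, 7, 12, 9, 10, 17, 13, 16, 14, 15, 8, 1] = (0 11 17 1 3)(4 6)(8 12 13 16)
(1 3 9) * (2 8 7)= [0, 3, 8, 9, 4, 5, 6, 2, 7, 1]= (1 3 9)(2 8 7)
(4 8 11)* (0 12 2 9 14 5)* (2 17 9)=(0 12 17 9 14 5)(4 8 11)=[12, 1, 2, 3, 8, 0, 6, 7, 11, 14, 10, 4, 17, 13, 5, 15, 16, 9]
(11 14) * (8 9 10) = (8 9 10)(11 14) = [0, 1, 2, 3, 4, 5, 6, 7, 9, 10, 8, 14, 12, 13, 11]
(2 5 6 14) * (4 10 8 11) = (2 5 6 14)(4 10 8 11) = [0, 1, 5, 3, 10, 6, 14, 7, 11, 9, 8, 4, 12, 13, 2]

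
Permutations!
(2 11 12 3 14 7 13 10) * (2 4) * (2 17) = [0, 1, 11, 14, 17, 5, 6, 13, 8, 9, 4, 12, 3, 10, 7, 15, 16, 2] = (2 11 12 3 14 7 13 10 4 17)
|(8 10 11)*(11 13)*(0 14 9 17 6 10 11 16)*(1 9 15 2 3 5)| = |(0 14 15 2 3 5 1 9 17 6 10 13 16)(8 11)| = 26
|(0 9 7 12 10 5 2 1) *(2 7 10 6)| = |(0 9 10 5 7 12 6 2 1)| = 9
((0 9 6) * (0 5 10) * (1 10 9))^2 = ((0 1 10)(5 9 6))^2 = (0 10 1)(5 6 9)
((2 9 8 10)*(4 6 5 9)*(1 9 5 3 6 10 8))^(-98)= (2 4 10)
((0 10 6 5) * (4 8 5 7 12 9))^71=(0 5 8 4 9 12 7 6 10)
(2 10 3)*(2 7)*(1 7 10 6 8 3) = [0, 7, 6, 10, 4, 5, 8, 2, 3, 9, 1] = (1 7 2 6 8 3 10)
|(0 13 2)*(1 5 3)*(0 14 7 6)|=6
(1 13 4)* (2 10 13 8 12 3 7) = (1 8 12 3 7 2 10 13 4) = [0, 8, 10, 7, 1, 5, 6, 2, 12, 9, 13, 11, 3, 4]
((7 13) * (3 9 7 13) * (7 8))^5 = (13)(3 9 8 7)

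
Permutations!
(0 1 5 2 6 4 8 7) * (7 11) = (0 1 5 2 6 4 8 11 7) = [1, 5, 6, 3, 8, 2, 4, 0, 11, 9, 10, 7]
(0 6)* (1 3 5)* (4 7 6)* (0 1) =[4, 3, 2, 5, 7, 0, 1, 6] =(0 4 7 6 1 3 5)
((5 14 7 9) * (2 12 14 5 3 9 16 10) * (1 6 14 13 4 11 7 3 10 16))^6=(16)(1 2)(3 4)(6 12)(7 10)(9 11)(13 14)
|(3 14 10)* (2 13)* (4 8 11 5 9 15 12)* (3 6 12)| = |(2 13)(3 14 10 6 12 4 8 11 5 9 15)| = 22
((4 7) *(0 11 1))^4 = (0 11 1)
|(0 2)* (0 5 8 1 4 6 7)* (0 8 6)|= 8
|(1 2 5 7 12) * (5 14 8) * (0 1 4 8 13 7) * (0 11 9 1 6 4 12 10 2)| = 40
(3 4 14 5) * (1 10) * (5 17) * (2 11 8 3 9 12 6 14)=(1 10)(2 11 8 3 4)(5 9 12 6 14 17)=[0, 10, 11, 4, 2, 9, 14, 7, 3, 12, 1, 8, 6, 13, 17, 15, 16, 5]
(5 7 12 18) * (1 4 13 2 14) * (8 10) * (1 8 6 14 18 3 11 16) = (1 4 13 2 18 5 7 12 3 11 16)(6 14 8 10) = [0, 4, 18, 11, 13, 7, 14, 12, 10, 9, 6, 16, 3, 2, 8, 15, 1, 17, 5]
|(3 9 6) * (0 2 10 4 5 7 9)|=|(0 2 10 4 5 7 9 6 3)|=9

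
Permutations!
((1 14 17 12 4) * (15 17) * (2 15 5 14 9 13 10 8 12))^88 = ((1 9 13 10 8 12 4)(2 15 17)(5 14))^88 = (1 8 9 12 13 4 10)(2 15 17)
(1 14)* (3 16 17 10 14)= (1 3 16 17 10 14)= [0, 3, 2, 16, 4, 5, 6, 7, 8, 9, 14, 11, 12, 13, 1, 15, 17, 10]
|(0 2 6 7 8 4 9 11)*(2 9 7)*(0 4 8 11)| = |(0 9)(2 6)(4 7 11)| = 6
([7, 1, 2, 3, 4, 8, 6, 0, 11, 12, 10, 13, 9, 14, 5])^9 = [7, 1, 2, 3, 4, 14, 6, 0, 5, 12, 10, 8, 9, 11, 13]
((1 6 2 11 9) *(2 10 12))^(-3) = (1 2 6 11 10 9 12)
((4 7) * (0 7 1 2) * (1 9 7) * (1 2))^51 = (9)(0 2)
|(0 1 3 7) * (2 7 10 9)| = |(0 1 3 10 9 2 7)| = 7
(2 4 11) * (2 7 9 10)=(2 4 11 7 9 10)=[0, 1, 4, 3, 11, 5, 6, 9, 8, 10, 2, 7]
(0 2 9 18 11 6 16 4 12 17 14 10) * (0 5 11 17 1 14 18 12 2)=(1 14 10 5 11 6 16 4 2 9 12)(17 18)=[0, 14, 9, 3, 2, 11, 16, 7, 8, 12, 5, 6, 1, 13, 10, 15, 4, 18, 17]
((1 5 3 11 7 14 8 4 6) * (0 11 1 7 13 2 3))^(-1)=(0 5 1 3 2 13 11)(4 8 14 7 6)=((0 11 13 2 3 1 5)(4 6 7 14 8))^(-1)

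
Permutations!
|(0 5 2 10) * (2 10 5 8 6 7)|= |(0 8 6 7 2 5 10)|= 7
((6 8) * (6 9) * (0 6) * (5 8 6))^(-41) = (0 9 8 5)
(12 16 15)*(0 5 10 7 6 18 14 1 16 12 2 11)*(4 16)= (0 5 10 7 6 18 14 1 4 16 15 2 11)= [5, 4, 11, 3, 16, 10, 18, 6, 8, 9, 7, 0, 12, 13, 1, 2, 15, 17, 14]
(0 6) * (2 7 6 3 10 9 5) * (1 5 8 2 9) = (0 3 10 1 5 9 8 2 7 6) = [3, 5, 7, 10, 4, 9, 0, 6, 2, 8, 1]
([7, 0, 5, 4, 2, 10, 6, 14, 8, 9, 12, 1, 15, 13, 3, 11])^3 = [3, 14, 12, 5, 10, 15, 6, 4, 8, 9, 11, 7, 1, 13, 2, 0]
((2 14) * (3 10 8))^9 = (2 14) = ((2 14)(3 10 8))^9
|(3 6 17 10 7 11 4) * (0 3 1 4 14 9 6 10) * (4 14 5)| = 12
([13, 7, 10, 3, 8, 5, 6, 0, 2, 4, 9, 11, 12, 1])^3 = [7, 13, 4, 3, 10, 5, 6, 1, 9, 2, 8, 11, 12, 0]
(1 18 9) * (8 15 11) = [0, 18, 2, 3, 4, 5, 6, 7, 15, 1, 10, 8, 12, 13, 14, 11, 16, 17, 9] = (1 18 9)(8 15 11)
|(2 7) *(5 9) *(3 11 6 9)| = 10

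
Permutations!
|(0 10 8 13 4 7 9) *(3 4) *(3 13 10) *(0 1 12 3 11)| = 6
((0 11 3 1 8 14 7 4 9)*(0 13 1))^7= ((0 11 3)(1 8 14 7 4 9 13))^7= (14)(0 11 3)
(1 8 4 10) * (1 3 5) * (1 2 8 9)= [0, 9, 8, 5, 10, 2, 6, 7, 4, 1, 3]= (1 9)(2 8 4 10 3 5)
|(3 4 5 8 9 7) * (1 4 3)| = |(1 4 5 8 9 7)| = 6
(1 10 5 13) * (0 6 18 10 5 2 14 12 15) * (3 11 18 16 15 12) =(0 6 16 15)(1 5 13)(2 14 3 11 18 10) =[6, 5, 14, 11, 4, 13, 16, 7, 8, 9, 2, 18, 12, 1, 3, 0, 15, 17, 10]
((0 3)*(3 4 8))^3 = (0 3 8 4)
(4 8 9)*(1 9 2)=(1 9 4 8 2)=[0, 9, 1, 3, 8, 5, 6, 7, 2, 4]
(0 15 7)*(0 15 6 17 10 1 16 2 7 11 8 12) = (0 6 17 10 1 16 2 7 15 11 8 12) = [6, 16, 7, 3, 4, 5, 17, 15, 12, 9, 1, 8, 0, 13, 14, 11, 2, 10]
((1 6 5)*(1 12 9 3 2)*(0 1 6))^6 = (12)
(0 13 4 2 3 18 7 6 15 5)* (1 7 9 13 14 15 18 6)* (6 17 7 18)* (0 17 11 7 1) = (0 14 15 5 17 1 18 9 13 4 2 3 11 7) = [14, 18, 3, 11, 2, 17, 6, 0, 8, 13, 10, 7, 12, 4, 15, 5, 16, 1, 9]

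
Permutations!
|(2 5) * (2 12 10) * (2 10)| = 3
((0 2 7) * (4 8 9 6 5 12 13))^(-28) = (13)(0 7 2)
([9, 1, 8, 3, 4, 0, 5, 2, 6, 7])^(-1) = (0 5 6 8 2 7 9)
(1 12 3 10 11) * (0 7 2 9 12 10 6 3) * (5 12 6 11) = [7, 10, 9, 11, 4, 12, 3, 2, 8, 6, 5, 1, 0] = (0 7 2 9 6 3 11 1 10 5 12)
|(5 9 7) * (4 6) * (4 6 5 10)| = 5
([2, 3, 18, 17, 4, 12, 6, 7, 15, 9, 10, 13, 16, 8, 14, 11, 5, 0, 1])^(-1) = [17, 18, 0, 1, 4, 16, 6, 7, 13, 9, 10, 15, 5, 11, 14, 8, 12, 3, 2]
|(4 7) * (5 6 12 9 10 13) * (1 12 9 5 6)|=12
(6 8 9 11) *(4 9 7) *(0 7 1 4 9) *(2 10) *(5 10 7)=[5, 4, 7, 3, 0, 10, 8, 9, 1, 11, 2, 6]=(0 5 10 2 7 9 11 6 8 1 4)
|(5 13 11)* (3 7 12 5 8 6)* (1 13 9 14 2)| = 12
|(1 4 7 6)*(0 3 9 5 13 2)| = 12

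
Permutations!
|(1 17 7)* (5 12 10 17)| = |(1 5 12 10 17 7)| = 6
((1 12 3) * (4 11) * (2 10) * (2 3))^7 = (1 2 3 12 10)(4 11)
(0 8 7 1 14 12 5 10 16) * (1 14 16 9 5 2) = (0 8 7 14 12 2 1 16)(5 10 9) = [8, 16, 1, 3, 4, 10, 6, 14, 7, 5, 9, 11, 2, 13, 12, 15, 0]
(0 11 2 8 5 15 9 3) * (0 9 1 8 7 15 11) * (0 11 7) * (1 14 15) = (0 11 2)(1 8 5 7)(3 9)(14 15) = [11, 8, 0, 9, 4, 7, 6, 1, 5, 3, 10, 2, 12, 13, 15, 14]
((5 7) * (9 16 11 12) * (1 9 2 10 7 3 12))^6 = ((1 9 16 11)(2 10 7 5 3 12))^6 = (1 16)(9 11)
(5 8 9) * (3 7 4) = (3 7 4)(5 8 9) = [0, 1, 2, 7, 3, 8, 6, 4, 9, 5]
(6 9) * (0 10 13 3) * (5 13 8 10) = (0 5 13 3)(6 9)(8 10) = [5, 1, 2, 0, 4, 13, 9, 7, 10, 6, 8, 11, 12, 3]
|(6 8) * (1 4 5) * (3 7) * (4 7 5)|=|(1 7 3 5)(6 8)|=4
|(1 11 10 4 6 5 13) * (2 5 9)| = 9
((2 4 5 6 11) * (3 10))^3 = (2 6 4 11 5)(3 10)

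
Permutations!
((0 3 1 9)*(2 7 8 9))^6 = (0 9 8 7 2 1 3)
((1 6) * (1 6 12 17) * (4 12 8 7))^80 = (1 7 12)(4 17 8)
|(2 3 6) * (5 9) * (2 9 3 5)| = 5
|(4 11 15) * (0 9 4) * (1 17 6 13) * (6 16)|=5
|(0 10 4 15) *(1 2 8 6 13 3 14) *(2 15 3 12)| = 35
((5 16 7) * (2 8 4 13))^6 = ((2 8 4 13)(5 16 7))^6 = (16)(2 4)(8 13)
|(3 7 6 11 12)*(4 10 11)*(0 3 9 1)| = |(0 3 7 6 4 10 11 12 9 1)| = 10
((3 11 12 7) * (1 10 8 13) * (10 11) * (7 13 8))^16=(13)(3 10 7)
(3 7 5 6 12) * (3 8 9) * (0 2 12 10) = [2, 1, 12, 7, 4, 6, 10, 5, 9, 3, 0, 11, 8] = (0 2 12 8 9 3 7 5 6 10)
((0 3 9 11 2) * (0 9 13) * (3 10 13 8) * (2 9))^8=((0 10 13)(3 8)(9 11))^8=(0 13 10)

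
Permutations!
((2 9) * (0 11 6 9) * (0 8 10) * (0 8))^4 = ((0 11 6 9 2)(8 10))^4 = (0 2 9 6 11)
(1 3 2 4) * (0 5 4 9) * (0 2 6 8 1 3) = (0 5 4 3 6 8 1)(2 9) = [5, 0, 9, 6, 3, 4, 8, 7, 1, 2]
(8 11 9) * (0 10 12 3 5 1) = (0 10 12 3 5 1)(8 11 9) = [10, 0, 2, 5, 4, 1, 6, 7, 11, 8, 12, 9, 3]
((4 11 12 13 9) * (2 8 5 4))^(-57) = ((2 8 5 4 11 12 13 9))^(-57) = (2 9 13 12 11 4 5 8)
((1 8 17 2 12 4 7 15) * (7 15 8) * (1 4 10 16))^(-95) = (1 7 8 17 2 12 10 16)(4 15)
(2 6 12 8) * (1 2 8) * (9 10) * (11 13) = (1 2 6 12)(9 10)(11 13) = [0, 2, 6, 3, 4, 5, 12, 7, 8, 10, 9, 13, 1, 11]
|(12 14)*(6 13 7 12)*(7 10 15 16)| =|(6 13 10 15 16 7 12 14)| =8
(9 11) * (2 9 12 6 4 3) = (2 9 11 12 6 4 3) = [0, 1, 9, 2, 3, 5, 4, 7, 8, 11, 10, 12, 6]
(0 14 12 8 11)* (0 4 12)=[14, 1, 2, 3, 12, 5, 6, 7, 11, 9, 10, 4, 8, 13, 0]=(0 14)(4 12 8 11)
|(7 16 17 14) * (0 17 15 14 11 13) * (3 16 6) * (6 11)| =|(0 17 6 3 16 15 14 7 11 13)| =10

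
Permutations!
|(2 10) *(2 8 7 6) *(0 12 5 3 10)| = 9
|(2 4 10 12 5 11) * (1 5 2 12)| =|(1 5 11 12 2 4 10)| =7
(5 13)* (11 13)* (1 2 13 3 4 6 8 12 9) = (1 2 13 5 11 3 4 6 8 12 9) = [0, 2, 13, 4, 6, 11, 8, 7, 12, 1, 10, 3, 9, 5]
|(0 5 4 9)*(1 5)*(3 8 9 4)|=6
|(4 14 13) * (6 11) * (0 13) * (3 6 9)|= 4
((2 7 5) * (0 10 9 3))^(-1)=((0 10 9 3)(2 7 5))^(-1)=(0 3 9 10)(2 5 7)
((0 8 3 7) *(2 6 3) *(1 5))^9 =(0 6)(1 5)(2 7)(3 8)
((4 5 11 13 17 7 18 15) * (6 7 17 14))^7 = (4 18 6 13 5 15 7 14 11)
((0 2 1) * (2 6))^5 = ((0 6 2 1))^5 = (0 6 2 1)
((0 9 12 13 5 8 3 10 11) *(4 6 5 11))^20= (13)(3 4 5)(6 8 10)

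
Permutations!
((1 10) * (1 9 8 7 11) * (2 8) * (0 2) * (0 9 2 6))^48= ((0 6)(1 10 2 8 7 11))^48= (11)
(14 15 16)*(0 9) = (0 9)(14 15 16) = [9, 1, 2, 3, 4, 5, 6, 7, 8, 0, 10, 11, 12, 13, 15, 16, 14]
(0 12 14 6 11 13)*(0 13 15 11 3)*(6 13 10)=(0 12 14 13 10 6 3)(11 15)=[12, 1, 2, 0, 4, 5, 3, 7, 8, 9, 6, 15, 14, 10, 13, 11]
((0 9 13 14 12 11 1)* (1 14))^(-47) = ((0 9 13 1)(11 14 12))^(-47) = (0 9 13 1)(11 14 12)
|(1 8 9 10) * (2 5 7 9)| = 7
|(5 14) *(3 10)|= 2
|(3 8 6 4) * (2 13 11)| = |(2 13 11)(3 8 6 4)| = 12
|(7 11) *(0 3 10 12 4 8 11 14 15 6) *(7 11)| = 10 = |(0 3 10 12 4 8 7 14 15 6)|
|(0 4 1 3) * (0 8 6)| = |(0 4 1 3 8 6)| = 6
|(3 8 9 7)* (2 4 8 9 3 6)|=|(2 4 8 3 9 7 6)|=7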